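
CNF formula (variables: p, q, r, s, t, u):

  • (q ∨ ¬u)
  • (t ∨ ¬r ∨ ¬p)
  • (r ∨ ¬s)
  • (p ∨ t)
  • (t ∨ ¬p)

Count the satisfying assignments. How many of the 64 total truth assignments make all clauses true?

18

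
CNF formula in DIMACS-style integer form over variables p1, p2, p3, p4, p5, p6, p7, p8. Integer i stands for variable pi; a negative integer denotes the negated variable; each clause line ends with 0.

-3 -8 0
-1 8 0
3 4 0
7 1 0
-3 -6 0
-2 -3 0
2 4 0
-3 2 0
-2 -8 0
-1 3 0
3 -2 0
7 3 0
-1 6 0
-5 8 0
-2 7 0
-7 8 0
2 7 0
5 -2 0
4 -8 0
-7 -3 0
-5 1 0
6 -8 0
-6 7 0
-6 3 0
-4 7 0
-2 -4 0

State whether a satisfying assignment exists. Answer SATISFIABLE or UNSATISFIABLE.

UNSATISFIABLE

p3 = True:
  propagation gives p8=False, p1=False, p7=True; an empty clause results — contradiction.
p3 = False:
  propagation gives p4=True, p1=False, p7=True, p2=False; an empty clause results — contradiction.
Every branch closes, so no satisfying assignment exists.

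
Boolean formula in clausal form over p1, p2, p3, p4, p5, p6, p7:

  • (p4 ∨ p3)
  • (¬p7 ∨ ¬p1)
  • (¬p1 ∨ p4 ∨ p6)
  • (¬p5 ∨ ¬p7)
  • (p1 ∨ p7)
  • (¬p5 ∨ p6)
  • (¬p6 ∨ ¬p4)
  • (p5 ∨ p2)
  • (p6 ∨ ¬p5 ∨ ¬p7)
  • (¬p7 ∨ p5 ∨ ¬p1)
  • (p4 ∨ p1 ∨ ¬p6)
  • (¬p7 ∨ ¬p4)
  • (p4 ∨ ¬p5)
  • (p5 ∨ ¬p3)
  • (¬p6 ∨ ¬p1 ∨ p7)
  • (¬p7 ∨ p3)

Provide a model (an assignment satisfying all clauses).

p2 occurs only positively in the remaining clauses — set p2 = True.
Try p1 = True.
  then p7 is forced to False.
  then p6 is forced to False.
  then p4 is forced to True.
  then p5 is forced to False.
  then p3 is forced to False.
Every clause has at least one true literal under this assignment.

p1=T  p2=T  p3=F  p4=T  p5=F  p6=F  p7=F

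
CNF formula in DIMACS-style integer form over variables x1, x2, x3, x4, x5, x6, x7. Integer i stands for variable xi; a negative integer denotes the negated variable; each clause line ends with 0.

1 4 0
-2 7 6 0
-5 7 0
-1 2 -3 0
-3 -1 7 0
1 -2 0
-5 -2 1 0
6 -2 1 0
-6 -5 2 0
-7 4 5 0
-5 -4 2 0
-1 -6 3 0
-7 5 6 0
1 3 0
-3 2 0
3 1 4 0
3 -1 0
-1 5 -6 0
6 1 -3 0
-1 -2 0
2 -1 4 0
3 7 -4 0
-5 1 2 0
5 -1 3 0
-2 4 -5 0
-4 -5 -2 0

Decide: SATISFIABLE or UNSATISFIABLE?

x1 = True:
  propagation gives x3=True, x2=True; an empty clause results — contradiction.
x1 = False:
  propagation gives x4=True, x2=False, x5=False, x3=True; an empty clause results — contradiction.
Every branch closes, so no satisfying assignment exists.

UNSATISFIABLE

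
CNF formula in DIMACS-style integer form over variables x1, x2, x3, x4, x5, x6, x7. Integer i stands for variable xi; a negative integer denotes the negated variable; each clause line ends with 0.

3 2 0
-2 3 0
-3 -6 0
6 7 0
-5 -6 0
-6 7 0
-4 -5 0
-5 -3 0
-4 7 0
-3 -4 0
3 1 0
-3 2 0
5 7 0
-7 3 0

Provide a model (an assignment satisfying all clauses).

x1=0, x2=1, x3=1, x4=0, x5=0, x6=0, x7=1

Pure literal: x4 appears only negated; assign x4 = False.
Set x1 = False and propagate.
  then x3 is forced to True.
  then x6 is forced to False.
  then x7 is forced to True.
  then x5 is forced to False.
  then x2 is forced to True.
Check each clause:
  1. (x2 \/ x3) — x2 is true.
  2. (x3 \/ ~x2) — x3 is true.
  3. (~x6 \/ ~x3) — ~x6 is true.
  4. (x6 \/ x7) — x7 is true.
  5. (~x6 \/ ~x5) — ~x6 is true.
  6. (~x6 \/ x7) — ~x6 is true.
  7. (~x5 \/ ~x4) — ~x5 is true.
  8. (~x3 \/ ~x5) — ~x5 is true.
  9. (~x4 \/ x7) — ~x4 is true.
  10. (~x3 \/ ~x4) — ~x4 is true.
  11. (x1 \/ x3) — x3 is true.
  12. (x2 \/ ~x3) — x2 is true.
  13. (x5 \/ x7) — x7 is true.
  14. (~x7 \/ x3) — x3 is true.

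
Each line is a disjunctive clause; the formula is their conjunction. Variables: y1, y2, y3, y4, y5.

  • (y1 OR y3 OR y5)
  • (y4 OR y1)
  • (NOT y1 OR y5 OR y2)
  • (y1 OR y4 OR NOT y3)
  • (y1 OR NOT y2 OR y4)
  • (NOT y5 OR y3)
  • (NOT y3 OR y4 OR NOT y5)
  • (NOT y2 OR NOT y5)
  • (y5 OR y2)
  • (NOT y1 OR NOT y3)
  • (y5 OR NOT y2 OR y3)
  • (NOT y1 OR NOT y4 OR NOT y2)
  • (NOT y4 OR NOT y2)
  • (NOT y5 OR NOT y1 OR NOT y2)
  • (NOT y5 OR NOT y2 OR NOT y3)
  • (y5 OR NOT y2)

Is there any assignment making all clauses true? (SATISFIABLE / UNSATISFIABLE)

SATISFIABLE

Branch on y1: take y1 = False.
  then y4 is forced to True.
  then y2 is forced to False.
  then y5 is forced to True.
  then y3 is forced to True.
So y1 = F, y2 = F, y3 = T, y4 = T, y5 = T is a satisfying assignment.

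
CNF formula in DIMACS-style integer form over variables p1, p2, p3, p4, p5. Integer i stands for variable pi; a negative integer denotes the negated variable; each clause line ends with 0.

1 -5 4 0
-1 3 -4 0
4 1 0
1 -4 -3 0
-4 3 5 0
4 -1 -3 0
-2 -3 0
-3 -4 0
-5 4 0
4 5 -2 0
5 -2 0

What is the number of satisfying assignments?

3

Satisfying assignments:
  p1=F p2=F p3=F p4=T p5=T
  p1=F p2=T p3=F p4=T p5=T
  p1=T p2=F p3=F p4=F p5=F
Count: 3.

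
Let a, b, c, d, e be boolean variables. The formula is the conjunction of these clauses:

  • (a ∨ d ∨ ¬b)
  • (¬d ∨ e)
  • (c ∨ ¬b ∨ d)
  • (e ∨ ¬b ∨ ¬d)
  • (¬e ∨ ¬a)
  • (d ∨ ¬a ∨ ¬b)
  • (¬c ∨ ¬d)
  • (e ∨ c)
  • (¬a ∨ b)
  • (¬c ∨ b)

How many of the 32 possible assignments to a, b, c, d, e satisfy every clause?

3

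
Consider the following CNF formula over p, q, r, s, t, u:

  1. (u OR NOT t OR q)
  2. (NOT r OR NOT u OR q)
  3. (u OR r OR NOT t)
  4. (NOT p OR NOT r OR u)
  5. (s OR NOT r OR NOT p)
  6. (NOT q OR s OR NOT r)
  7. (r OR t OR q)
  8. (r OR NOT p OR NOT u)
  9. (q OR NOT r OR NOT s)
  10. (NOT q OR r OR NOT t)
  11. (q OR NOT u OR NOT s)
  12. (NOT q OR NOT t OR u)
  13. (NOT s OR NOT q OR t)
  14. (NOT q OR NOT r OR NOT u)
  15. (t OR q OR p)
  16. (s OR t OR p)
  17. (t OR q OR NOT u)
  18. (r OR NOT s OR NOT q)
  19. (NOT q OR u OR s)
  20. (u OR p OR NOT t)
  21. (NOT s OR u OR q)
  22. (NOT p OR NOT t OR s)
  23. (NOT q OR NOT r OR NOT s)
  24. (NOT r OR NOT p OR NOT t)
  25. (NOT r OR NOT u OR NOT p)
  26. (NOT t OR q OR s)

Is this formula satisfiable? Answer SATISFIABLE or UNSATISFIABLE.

q = True:
  r = True:
    propagation gives s=True; an empty clause results — contradiction.
  r = False:
    propagation gives t=False, s=False, p=True, u=False; an empty clause results — contradiction.
q = False:
  t = True:
    propagation gives u=True, r=False, p=False, s=False; an empty clause results — contradiction.
  t = False:
    propagation gives r=True, u=False, p=False; an empty clause results — contradiction.
Every branch closes, so no satisfying assignment exists.

UNSATISFIABLE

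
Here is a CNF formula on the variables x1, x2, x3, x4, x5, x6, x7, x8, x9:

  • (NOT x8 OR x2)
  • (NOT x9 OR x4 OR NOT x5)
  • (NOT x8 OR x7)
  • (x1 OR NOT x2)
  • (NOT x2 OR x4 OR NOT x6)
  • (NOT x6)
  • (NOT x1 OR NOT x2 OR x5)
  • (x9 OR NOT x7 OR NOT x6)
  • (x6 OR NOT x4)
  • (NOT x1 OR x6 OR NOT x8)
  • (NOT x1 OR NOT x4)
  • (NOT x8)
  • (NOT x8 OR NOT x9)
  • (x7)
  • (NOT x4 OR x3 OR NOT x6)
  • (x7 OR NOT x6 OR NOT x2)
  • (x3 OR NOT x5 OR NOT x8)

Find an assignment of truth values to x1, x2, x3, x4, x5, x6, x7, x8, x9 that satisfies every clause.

Unit propagation: (NOT x6) forces x6 = False.
(NOT x4) is a unit clause, so x4 = False.
Unit propagation: (NOT x8) forces x8 = False.
(x7) is a unit clause, so x7 = True.
x9 occurs only negated in the remaining clauses — set x9 = False.
Try x1 = True.
Branch on x2: take x2 = True.
  then x5 is forced to True.
x3 is now unconstrained; take x3 = False.

x1 = 1  x2 = 1  x3 = 0  x4 = 0  x5 = 1  x6 = 0  x7 = 1  x8 = 0  x9 = 0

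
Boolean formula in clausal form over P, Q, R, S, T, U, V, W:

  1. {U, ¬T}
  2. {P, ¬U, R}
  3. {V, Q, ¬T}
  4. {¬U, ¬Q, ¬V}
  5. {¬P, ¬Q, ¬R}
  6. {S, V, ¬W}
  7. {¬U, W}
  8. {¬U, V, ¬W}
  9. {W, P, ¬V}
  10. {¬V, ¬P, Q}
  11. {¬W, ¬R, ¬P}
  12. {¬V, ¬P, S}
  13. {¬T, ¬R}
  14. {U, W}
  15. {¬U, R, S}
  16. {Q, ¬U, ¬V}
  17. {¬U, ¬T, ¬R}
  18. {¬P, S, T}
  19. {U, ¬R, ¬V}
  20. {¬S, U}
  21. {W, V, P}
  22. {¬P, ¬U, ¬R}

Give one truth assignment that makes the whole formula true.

P = False, Q = True, R = False, S = False, T = False, U = False, V = True, W = True

Check each clause:
  1. {U, ¬T} — ¬T is true.
  2. {¬U, P, R} — ¬U is true.
  3. {V, Q, ¬T} — Q is true.
  4. {¬Q, ¬U, ¬V} — ¬U is true.
  5. {¬R, ¬P, ¬Q} — ¬R is true.
  6. {S, ¬W, V} — V is true.
  7. {W, ¬U} — W is true.
  8. {V, ¬U, ¬W} — ¬U is true.
  9. {W, P, ¬V} — W is true.
  10. {Q, ¬V, ¬P} — Q is true.
  11. {¬P, ¬R, ¬W} — ¬R is true.
  12. {¬V, S, ¬P} — ¬P is true.
  13. {¬R, ¬T} — ¬T is true.
  14. {U, W} — W is true.
  15. {S, R, ¬U} — ¬U is true.
  16. {Q, ¬U, ¬V} — Q is true.
  17. {¬U, ¬T, ¬R} — ¬U is true.
  18. {¬P, T, S} — ¬P is true.
  19. {U, ¬V, ¬R} — ¬R is true.
  20. {U, ¬S} — ¬S is true.
  21. {W, P, V} — W is true.
  22. {¬U, ¬P, ¬R} — ¬U is true.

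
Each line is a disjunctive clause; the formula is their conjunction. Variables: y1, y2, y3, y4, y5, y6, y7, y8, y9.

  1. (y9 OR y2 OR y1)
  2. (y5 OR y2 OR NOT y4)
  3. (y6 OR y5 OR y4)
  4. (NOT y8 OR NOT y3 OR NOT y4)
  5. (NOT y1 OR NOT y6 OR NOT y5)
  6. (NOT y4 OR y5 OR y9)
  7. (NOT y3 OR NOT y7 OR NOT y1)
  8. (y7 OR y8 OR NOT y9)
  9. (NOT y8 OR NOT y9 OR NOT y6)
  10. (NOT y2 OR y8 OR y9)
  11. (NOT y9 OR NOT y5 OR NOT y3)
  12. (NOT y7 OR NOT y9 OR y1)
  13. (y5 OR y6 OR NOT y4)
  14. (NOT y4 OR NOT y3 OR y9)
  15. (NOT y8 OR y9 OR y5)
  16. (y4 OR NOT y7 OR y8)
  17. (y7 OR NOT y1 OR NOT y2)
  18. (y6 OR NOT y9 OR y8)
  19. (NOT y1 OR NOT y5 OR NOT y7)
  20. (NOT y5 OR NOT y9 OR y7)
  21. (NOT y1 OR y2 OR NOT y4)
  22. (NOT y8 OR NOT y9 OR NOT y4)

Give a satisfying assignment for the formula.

y3 occurs only negated in the remaining clauses — set y3 = False.
Try y1 = False.
For the remaining variables, y2 = True, y4 = True, y5 = True, y6 = False, y7 = False, y8 = True, y9 = False works.
Every clause has at least one true literal under this assignment.

y1=F, y2=T, y3=F, y4=T, y5=T, y6=F, y7=F, y8=T, y9=F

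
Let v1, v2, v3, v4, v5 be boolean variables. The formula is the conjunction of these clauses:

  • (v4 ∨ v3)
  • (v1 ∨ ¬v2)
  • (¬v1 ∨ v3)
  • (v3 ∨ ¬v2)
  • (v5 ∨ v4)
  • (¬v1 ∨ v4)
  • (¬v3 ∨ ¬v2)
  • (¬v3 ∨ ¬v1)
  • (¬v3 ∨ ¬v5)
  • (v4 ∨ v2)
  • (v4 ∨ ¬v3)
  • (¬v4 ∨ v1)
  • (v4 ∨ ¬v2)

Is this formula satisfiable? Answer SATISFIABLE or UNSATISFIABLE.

UNSATISFIABLE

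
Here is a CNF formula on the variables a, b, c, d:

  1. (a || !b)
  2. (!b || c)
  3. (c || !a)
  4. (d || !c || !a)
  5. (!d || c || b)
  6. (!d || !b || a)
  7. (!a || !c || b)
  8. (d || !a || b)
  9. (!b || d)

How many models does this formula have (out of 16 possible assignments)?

4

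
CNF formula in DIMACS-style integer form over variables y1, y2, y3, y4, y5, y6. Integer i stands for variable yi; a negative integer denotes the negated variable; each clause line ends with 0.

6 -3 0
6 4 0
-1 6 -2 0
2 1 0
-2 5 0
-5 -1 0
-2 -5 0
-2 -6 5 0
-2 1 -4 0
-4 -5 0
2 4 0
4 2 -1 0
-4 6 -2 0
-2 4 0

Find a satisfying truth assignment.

y1 = True, y2 = False, y3 = False, y4 = True, y5 = False, y6 = True

y3 occurs only negated in the remaining clauses — set y3 = False.
Try y1 = True.
  then y5 is forced to False.
  then y2 is forced to False.
  then y4 is forced to True.
y6 is now unconstrained; take y6 = True.
Every clause has at least one true literal under this assignment.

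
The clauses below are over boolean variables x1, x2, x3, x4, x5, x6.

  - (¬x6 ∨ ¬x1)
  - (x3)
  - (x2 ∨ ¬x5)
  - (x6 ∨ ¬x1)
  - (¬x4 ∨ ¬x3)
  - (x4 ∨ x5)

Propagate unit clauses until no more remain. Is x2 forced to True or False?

Unit clause (x3) sets x3 = True.
(¬x3 ∨ ¬x4) with x3 = True leaves only ¬x4, so x4 = False.
(x4 ∨ x5) with x4 = False leaves only x5, so x5 = True.
In (x2 ∨ ¬x5), ¬x5 is now false; x2 must hold, so x2 = True.

True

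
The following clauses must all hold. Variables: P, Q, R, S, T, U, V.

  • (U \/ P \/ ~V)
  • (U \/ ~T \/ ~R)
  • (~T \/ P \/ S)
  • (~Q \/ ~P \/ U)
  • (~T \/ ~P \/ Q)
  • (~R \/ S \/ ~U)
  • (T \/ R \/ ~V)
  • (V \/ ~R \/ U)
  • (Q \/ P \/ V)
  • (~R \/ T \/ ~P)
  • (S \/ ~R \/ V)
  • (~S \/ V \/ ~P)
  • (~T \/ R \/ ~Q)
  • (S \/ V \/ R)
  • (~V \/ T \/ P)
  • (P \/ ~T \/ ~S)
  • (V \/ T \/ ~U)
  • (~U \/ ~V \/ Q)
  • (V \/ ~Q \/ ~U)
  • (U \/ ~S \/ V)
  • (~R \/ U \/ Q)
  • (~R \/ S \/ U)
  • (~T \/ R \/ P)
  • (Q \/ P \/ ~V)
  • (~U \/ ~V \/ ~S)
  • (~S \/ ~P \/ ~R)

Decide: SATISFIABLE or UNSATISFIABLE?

UNSATISFIABLE

V = True:
  P = True:
    R = True:
      propagation gives T=True, U=True, Q=True; contradiction.
    R = False:
      propagation gives T=True, Q=True; contradiction.
  P = False:
    propagation gives U=True, T=True, S=True; an empty clause results — contradiction.
V = False:
  R = True:
    propagation gives U=True, S=True, P=False, Q=True; an empty clause results — contradiction.
  R = False:
    propagation gives S=True, P=False, Q=True, T=False; an empty clause results — contradiction.
Every branch closes, so no satisfying assignment exists.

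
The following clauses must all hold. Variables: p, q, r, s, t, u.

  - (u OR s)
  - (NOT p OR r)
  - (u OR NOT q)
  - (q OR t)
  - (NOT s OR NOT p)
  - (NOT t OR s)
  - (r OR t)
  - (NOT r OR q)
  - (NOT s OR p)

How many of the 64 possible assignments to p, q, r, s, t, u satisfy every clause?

Satisfying assignments:
  p=F q=T r=T s=F t=F u=T
  p=T q=T r=T s=F t=F u=T
Count: 2.

2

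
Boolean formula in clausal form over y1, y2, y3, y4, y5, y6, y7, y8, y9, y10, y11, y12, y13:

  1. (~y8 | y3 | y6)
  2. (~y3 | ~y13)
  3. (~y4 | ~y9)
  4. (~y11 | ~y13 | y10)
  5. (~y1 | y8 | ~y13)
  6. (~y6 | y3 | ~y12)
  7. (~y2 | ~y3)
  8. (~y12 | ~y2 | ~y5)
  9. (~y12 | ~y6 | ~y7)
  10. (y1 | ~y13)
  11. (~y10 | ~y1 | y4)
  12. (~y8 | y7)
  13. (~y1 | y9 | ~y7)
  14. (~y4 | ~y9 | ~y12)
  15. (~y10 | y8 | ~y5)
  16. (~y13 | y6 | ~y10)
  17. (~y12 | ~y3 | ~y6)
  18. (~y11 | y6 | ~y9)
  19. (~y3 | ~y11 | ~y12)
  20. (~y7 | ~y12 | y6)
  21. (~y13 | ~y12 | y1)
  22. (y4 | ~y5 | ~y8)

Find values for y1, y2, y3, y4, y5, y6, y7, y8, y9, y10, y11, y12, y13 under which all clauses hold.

y1=F  y2=F  y3=T  y4=T  y5=T  y6=T  y7=T  y8=T  y9=F  y10=T  y11=T  y12=F  y13=F

Check each clause:
  1. (y6 | y3 | ~y8) — y3 is true.
  2. (~y13 | ~y3) — ~y13 is true.
  3. (~y4 | ~y9) — ~y9 is true.
  4. (y10 | ~y13 | ~y11) — y10 is true.
  5. (y8 | ~y1 | ~y13) — y8 is true.
  6. (~y12 | y3 | ~y6) — y3 is true.
  7. (~y2 | ~y3) — ~y2 is true.
  8. (~y5 | ~y2 | ~y12) — ~y12 is true.
  9. (~y12 | ~y6 | ~y7) — ~y12 is true.
  10. (y1 | ~y13) — ~y13 is true.
  11. (~y10 | y4 | ~y1) — y4 is true.
  12. (~y8 | y7) — y7 is true.
  13. (~y7 | y9 | ~y1) — ~y1 is true.
  14. (~y4 | ~y9 | ~y12) — ~y12 is true.
  15. (~y10 | ~y5 | y8) — y8 is true.
  16. (~y13 | ~y10 | y6) — ~y13 is true.
  17. (~y6 | ~y12 | ~y3) — ~y12 is true.
  18. (~y11 | y6 | ~y9) — y6 is true.
  19. (~y11 | ~y3 | ~y12) — ~y12 is true.
  20. (~y12 | y6 | ~y7) — ~y12 is true.
  21. (y1 | ~y12 | ~y13) — ~y13 is true.
  22. (~y8 | y4 | ~y5) — y4 is true.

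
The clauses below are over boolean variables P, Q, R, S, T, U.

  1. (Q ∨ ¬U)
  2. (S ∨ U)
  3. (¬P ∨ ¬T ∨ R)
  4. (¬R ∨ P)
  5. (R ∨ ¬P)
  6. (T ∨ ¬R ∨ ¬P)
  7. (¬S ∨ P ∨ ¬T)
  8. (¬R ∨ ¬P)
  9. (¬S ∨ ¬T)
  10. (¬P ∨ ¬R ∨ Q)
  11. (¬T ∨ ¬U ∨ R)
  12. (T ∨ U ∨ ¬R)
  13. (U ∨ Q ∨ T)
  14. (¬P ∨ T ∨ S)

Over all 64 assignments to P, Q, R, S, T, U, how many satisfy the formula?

3

The models are:
  P=0 Q=1 R=0 S=0 T=0 U=1
  P=0 Q=1 R=0 S=1 T=0 U=0
  P=0 Q=1 R=0 S=1 T=0 U=1
That's 3 in total.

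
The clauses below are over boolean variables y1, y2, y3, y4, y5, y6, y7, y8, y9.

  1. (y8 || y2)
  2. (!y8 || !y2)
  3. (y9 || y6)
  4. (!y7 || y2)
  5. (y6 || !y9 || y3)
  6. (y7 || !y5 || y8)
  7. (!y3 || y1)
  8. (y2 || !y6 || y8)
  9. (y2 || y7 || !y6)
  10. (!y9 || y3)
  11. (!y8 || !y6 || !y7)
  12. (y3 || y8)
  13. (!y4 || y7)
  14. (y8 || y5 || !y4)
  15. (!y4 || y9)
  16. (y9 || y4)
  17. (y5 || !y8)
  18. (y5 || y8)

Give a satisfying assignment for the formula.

y1=True, y2=False, y3=True, y4=False, y5=True, y6=False, y7=False, y8=True, y9=True

Check each clause:
  1. (y2 || y8) — y8 is true.
  2. (!y2 || !y8) — !y2 is true.
  3. (y9 || y6) — y9 is true.
  4. (!y7 || y2) — !y7 is true.
  5. (y6 || !y9 || y3) — y3 is true.
  6. (!y5 || y8 || y7) — y8 is true.
  7. (!y3 || y1) — y1 is true.
  8. (y8 || !y6 || y2) — y8 is true.
  9. (y7 || !y6 || y2) — !y6 is true.
  10. (y3 || !y9) — y3 is true.
  11. (!y7 || !y6 || !y8) — !y7 is true.
  12. (y3 || y8) — y8 is true.
  13. (y7 || !y4) — !y4 is true.
  14. (y8 || !y4 || y5) — y8 is true.
  15. (!y4 || y9) — y9 is true.
  16. (y4 || y9) — y9 is true.
  17. (!y8 || y5) — y5 is true.
  18. (y8 || y5) — y8 is true.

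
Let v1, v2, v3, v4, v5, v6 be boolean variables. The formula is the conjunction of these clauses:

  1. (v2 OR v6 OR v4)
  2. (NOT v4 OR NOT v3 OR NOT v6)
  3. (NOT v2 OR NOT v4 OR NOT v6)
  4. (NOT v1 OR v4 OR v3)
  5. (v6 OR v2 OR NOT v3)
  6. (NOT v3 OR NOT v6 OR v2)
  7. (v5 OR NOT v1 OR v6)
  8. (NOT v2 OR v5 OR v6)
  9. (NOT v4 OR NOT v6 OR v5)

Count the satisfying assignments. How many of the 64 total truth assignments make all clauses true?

Split on v6, then v2.
  v6=T, v2=T: v5 free; 3 ways for (v1,v3,v4) × 2^1 = 6.
  v6=T, v2=F: remaining (v1,v3,v4,v5) ∈ {(F,F,F,F); (F,F,F,T); (F,F,T,T); (T,F,T,T)} — 4.
  v6=F, v2=T: 7 of the 16 assignments to (v1,v3,v4,v5) work.
  v6=F, v2=F: remaining (v1,v3,v4,v5) ∈ {(F,F,T,F); (F,F,T,T); (T,F,T,T)} — 3.
Total: 6 + 4 + 7 + 3 = 20.

20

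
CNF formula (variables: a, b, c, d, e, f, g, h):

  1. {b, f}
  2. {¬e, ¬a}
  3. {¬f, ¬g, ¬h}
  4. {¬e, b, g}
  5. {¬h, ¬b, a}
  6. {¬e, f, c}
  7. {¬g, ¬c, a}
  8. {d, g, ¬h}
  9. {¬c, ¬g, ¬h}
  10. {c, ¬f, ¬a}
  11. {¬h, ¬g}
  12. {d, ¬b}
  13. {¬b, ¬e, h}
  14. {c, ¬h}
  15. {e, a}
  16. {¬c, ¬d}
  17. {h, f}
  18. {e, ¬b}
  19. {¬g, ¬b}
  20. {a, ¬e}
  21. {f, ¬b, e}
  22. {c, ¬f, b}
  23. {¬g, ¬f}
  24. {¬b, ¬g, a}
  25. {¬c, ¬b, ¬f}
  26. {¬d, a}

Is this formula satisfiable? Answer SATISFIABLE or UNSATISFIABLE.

Try a = True.
  then e is forced to False.
  then b is forced to False.
  then f is forced to True.
  then c is forced to True.
  then d is forced to False.
  then g is forced to False.
  then h is forced to False.
Every clause has at least one true literal under this assignment.
So a = True, b = False, c = True, d = False, e = False, f = True, g = False, h = False is a satisfying assignment.

SATISFIABLE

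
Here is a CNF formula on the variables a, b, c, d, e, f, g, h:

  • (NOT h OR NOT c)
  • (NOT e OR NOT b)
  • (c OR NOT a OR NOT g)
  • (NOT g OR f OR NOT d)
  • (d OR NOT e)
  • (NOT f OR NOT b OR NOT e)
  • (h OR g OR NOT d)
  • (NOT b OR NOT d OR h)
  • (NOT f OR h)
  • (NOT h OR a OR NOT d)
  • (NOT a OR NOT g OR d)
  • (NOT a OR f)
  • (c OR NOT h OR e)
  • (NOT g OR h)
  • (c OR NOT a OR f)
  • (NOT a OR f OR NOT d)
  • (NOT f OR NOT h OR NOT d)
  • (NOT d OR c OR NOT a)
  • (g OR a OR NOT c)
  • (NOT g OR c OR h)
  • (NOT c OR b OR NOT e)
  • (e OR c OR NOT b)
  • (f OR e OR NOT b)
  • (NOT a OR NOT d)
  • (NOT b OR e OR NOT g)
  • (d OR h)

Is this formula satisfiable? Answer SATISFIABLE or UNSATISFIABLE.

d = True:
  propagation gives a=False, h=False, g=True; an empty clause results — contradiction.
d = False:
  propagation gives e=False, h=True, c=False; an empty clause results — contradiction.
Every branch closes, so no satisfying assignment exists.

UNSATISFIABLE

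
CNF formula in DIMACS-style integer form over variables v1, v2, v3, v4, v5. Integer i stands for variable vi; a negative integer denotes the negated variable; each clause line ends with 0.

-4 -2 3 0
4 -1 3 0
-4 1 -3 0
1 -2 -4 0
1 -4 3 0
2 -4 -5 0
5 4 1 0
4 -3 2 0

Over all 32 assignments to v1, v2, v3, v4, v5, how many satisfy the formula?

Case analysis on v4 and v1:
  v4=T, v1=T: remaining (v2,v3,v5) ∈ {(F,F,F); (F,T,F); (T,T,F); (T,T,T)} — 4.
  v4=T, v1=F: a clause becomes empty — 0.
  v4=F, v1=T: remaining (v2,v3,v5) ∈ {(T,T,F); (T,T,T)} — 2.
  v4=F, v1=F: remaining (v2,v3,v5) ∈ {(F,F,T); (T,F,T); (T,T,T)} — 3.
Total: 4 + 0 + 2 + 3 = 9.

9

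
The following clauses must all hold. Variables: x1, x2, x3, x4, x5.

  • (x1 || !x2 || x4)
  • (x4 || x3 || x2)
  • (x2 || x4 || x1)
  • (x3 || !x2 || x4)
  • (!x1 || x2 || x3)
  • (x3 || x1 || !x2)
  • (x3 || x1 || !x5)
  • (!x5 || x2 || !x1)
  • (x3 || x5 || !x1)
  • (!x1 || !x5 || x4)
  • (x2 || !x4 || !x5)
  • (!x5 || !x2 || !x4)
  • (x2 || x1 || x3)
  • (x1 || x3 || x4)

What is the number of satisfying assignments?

The models are:
  x1=0 x2=0 x3=1 x4=1 x5=0
  x1=0 x2=1 x3=1 x4=1 x5=0
  x1=1 x2=0 x3=1 x4=0 x5=0
  x1=1 x2=0 x3=1 x4=1 x5=0
  x1=1 x2=1 x3=1 x4=0 x5=0
  x1=1 x2=1 x3=1 x4=1 x5=0
That's 6 in total.

6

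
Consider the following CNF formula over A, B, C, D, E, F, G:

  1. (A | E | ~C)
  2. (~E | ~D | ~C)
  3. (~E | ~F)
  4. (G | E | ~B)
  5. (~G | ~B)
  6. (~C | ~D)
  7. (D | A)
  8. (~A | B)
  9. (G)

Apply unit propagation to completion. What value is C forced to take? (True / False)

False

(G) is a unit clause: G = True.
(~G | ~B): since G = True, the clause reduces to (~B). B = False.
(~A | B): since B = False, the clause reduces to (~A). A = False.
In (A | D), A is now false; D must hold, so D = True.
(~C | ~D): since D = True, the clause reduces to (~C). C = False.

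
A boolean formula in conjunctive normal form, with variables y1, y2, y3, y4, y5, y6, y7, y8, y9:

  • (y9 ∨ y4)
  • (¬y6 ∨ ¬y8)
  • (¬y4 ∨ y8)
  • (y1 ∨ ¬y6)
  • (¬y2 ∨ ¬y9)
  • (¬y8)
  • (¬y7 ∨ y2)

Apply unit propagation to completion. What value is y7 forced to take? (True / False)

Unit clause (¬y8) sets y8 = False.
From (y8 ∨ ¬y4) and y8 = False: y4 = False.
(y9 ∨ y4): since y4 = False, the clause reduces to (y9). y9 = True.
In (¬y2 ∨ ¬y9), ¬y9 is now false; ¬y2 must hold, so y2 = False.
(y2 ∨ ¬y7) with y2 = False leaves only ¬y7, so y7 = False.

False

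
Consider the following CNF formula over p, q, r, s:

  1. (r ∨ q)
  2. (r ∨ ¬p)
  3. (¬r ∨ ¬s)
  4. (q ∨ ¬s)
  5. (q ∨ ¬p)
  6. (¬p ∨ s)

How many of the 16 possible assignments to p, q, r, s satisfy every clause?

4

Satisfying assignments:
  p=F q=F r=T s=F
  p=F q=T r=F s=F
  p=F q=T r=F s=T
  p=F q=T r=T s=F
That's 4 in total.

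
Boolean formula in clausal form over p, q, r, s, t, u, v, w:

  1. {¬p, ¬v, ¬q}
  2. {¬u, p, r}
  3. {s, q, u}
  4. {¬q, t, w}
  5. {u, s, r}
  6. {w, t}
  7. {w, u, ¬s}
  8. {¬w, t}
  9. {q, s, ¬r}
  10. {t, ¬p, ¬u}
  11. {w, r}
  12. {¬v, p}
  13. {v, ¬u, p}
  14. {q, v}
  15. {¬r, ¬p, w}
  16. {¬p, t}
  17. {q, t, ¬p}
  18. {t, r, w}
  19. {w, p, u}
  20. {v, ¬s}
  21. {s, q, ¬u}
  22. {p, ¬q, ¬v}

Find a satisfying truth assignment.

Pure literal: t appears only positively; assign t = True.
Set p = False and propagate.
  then v is forced to False.
  then u is forced to False.
  then q is forced to True.
  then w is forced to True.
  then s is forced to False.
  then r is forced to True.
Check each clause:
  1. {¬v, ¬q, ¬p} — ¬v is true.
  2. {r, p, ¬u} — ¬u is true.
  3. {s, u, q} — q is true.
  4. {w, t, ¬q} — w is true.
  5. {r, u, s} — r is true.
  6. {w, t} — w is true.
  7. {u, w, ¬s} — w is true.
  8. {t, ¬w} — t is true.
  9. {q, ¬r, s} — q is true.
  10. {t, ¬u, ¬p} — ¬u is true.
  11. {r, w} — w is true.
  12. {¬v, p} — ¬v is true.
  13. {v, ¬u, p} — ¬u is true.
  14. {v, q} — q is true.
  15. {¬r, ¬p, w} — w is true.
  16. {¬p, t} — t is true.
  17. {¬p, q, t} — q is true.
  18. {r, w, t} — w is true.
  19. {p, w, u} — w is true.
  20. {v, ¬s} — ¬s is true.
  21. {q, s, ¬u} — ¬u is true.
  22. {¬v, p, ¬q} — ¬v is true.

p=F, q=T, r=T, s=F, t=T, u=F, v=F, w=T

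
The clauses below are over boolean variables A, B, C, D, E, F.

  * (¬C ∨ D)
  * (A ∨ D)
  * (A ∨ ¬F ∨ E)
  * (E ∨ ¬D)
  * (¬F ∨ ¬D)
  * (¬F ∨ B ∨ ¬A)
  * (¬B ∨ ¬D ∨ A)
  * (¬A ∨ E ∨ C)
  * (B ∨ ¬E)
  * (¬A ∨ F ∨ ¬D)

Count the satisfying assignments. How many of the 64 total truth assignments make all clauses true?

The models are:
  A=1 B=1 C=0 D=0 E=1 F=0
  A=1 B=1 C=0 D=0 E=1 F=1
That's 2 in total.

2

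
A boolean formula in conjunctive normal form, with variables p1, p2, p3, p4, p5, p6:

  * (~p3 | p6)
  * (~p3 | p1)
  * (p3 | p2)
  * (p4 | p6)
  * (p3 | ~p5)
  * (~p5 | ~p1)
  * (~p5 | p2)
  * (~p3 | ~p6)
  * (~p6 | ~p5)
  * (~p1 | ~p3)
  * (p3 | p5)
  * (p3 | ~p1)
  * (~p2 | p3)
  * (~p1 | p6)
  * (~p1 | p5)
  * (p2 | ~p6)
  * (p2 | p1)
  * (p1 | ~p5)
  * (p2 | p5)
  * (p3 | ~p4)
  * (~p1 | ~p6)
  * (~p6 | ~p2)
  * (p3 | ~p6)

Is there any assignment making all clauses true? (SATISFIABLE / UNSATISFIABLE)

p3 = True:
  propagation gives p6=True; an empty clause results — contradiction.
p3 = False:
  propagation gives p2=True; an empty clause results — contradiction.
Every branch closes, so no satisfying assignment exists.

UNSATISFIABLE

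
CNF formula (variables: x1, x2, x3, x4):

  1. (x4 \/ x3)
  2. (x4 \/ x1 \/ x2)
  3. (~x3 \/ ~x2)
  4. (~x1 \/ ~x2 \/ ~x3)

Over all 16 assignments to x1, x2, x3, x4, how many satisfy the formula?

The models are:
  x1=F x2=F x3=F x4=T
  x1=F x2=F x3=T x4=T
  x1=F x2=T x3=F x4=T
  x1=T x2=F x3=F x4=T
  x1=T x2=F x3=T x4=F
  x1=T x2=F x3=T x4=T
  x1=T x2=T x3=F x4=T
That's 7 in total.

7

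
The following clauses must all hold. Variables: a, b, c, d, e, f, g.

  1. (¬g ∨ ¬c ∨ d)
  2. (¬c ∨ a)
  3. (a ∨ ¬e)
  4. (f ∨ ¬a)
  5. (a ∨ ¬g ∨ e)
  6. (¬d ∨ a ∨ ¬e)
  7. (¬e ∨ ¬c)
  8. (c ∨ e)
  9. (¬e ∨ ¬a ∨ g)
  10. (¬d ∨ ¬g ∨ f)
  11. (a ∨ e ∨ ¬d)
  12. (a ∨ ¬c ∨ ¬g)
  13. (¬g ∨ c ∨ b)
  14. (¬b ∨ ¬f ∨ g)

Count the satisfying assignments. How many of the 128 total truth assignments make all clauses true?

The models are:
  a=T b=F c=T d=F e=F f=T g=F
  a=T b=F c=T d=T e=F f=T g=F
  a=T b=F c=T d=T e=F f=T g=T
  a=T b=T c=F d=F e=T f=T g=T
  a=T b=T c=F d=T e=T f=T g=T
  a=T b=T c=T d=T e=F f=T g=T
That's 6 in total.

6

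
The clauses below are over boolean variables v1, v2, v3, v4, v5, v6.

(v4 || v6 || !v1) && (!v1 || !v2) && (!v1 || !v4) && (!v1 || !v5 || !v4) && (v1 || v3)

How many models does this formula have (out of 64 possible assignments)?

Split on v1, then v4.
  v1=1, v4=1: a clause becomes empty — 0.
  v1=1, v4=0: remaining (v2,v3,v5,v6) ∈ {(0,0,0,1); (0,0,1,1); (0,1,0,1); (0,1,1,1)} — 4.
  v1=0, v4=1: forces v3=1; v2, v5, v6 free → 2^3 = 8.
  v1=0, v4=0: forces v3=1; v2, v5, v6 free → 2^3 = 8.
Total: 0 + 4 + 8 + 8 = 20.

20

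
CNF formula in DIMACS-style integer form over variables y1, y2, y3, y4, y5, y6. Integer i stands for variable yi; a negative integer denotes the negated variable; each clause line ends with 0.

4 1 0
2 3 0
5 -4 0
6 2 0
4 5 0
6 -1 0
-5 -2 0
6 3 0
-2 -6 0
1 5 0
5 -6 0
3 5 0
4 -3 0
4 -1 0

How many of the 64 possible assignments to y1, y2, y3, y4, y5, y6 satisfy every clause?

2

Satisfying assignments:
  y1=0 y2=0 y3=1 y4=1 y5=1 y6=1
  y1=1 y2=0 y3=1 y4=1 y5=1 y6=1
That's 2 in total.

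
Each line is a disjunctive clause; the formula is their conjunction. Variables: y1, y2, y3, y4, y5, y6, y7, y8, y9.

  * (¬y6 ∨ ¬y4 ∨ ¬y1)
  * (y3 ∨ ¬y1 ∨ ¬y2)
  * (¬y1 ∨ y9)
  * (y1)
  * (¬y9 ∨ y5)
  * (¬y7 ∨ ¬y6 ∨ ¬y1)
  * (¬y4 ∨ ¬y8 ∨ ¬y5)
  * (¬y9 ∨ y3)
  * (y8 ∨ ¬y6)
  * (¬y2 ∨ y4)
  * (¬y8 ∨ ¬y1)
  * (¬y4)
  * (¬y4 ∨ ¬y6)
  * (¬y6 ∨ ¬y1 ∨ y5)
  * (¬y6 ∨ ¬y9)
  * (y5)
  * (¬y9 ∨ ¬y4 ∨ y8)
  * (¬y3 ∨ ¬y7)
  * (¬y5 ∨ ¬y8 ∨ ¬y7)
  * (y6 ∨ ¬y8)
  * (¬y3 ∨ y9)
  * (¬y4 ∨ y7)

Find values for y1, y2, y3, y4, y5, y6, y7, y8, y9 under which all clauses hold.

y1=True, y2=False, y3=True, y4=False, y5=True, y6=False, y7=False, y8=False, y9=True

Check each clause:
  1. (¬y6 ∨ ¬y4 ∨ ¬y1) — ¬y6 is true.
  2. (¬y1 ∨ y3 ∨ ¬y2) — y3 is true.
  3. (¬y1 ∨ y9) — y9 is true.
  4. (y1) — y1 is true.
  5. (y5 ∨ ¬y9) — y5 is true.
  6. (¬y6 ∨ ¬y7 ∨ ¬y1) — ¬y7 is true.
  7. (¬y4 ∨ ¬y5 ∨ ¬y8) — ¬y8 is true.
  8. (y3 ∨ ¬y9) — y3 is true.
  9. (¬y6 ∨ y8) — ¬y6 is true.
  10. (y4 ∨ ¬y2) — ¬y2 is true.
  11. (¬y1 ∨ ¬y8) — ¬y8 is true.
  12. (¬y4) — ¬y4 is true.
  13. (¬y6 ∨ ¬y4) — ¬y6 is true.
  14. (¬y6 ∨ ¬y1 ∨ y5) — ¬y6 is true.
  15. (¬y6 ∨ ¬y9) — ¬y6 is true.
  16. (y5) — y5 is true.
  17. (y8 ∨ ¬y4 ∨ ¬y9) — ¬y4 is true.
  18. (¬y3 ∨ ¬y7) — ¬y7 is true.
  19. (¬y5 ∨ ¬y8 ∨ ¬y7) — ¬y8 is true.
  20. (¬y8 ∨ y6) — ¬y8 is true.
  21. (¬y3 ∨ y9) — y9 is true.
  22. (¬y4 ∨ y7) — ¬y4 is true.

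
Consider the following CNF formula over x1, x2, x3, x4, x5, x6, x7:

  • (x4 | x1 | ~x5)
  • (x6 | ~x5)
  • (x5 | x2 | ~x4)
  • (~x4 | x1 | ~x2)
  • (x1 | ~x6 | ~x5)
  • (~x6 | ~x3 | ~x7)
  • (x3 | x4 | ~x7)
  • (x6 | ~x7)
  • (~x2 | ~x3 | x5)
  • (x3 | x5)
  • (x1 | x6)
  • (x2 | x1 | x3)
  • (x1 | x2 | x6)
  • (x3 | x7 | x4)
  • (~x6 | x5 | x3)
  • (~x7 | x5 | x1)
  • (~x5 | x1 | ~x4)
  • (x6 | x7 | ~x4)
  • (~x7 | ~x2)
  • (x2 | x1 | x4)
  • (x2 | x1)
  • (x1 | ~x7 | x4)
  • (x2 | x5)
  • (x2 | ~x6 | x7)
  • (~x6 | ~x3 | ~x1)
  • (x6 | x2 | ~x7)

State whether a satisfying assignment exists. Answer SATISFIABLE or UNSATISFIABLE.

Set x1 = True and propagate.
Branch on x2: take x2 = False.
  then x5 is forced to True.
  then x6 is forced to True.
  then x7 is forced to True.
  then x3 is forced to False.
  then x4 is forced to True.
So x1 = T  x2 = F  x3 = F  x4 = T  x5 = T  x6 = T  x7 = T is a satisfying assignment.

SATISFIABLE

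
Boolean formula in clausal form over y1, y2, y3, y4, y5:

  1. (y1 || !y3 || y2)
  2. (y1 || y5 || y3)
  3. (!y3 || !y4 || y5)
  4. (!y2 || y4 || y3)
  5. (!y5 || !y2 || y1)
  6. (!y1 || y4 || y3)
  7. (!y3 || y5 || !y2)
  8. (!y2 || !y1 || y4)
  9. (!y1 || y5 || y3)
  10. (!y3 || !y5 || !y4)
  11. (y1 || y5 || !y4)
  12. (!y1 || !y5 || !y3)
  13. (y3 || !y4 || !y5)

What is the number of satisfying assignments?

2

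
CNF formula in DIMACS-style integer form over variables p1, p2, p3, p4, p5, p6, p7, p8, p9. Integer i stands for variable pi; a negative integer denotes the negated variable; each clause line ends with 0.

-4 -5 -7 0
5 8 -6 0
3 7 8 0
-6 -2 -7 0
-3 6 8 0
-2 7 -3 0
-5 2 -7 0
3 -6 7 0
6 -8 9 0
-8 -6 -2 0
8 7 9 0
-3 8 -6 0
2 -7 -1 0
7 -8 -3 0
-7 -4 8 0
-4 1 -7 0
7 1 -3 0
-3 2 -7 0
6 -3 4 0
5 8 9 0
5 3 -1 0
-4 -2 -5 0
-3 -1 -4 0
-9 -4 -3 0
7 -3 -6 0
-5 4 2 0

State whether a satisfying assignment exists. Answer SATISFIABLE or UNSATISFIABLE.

SATISFIABLE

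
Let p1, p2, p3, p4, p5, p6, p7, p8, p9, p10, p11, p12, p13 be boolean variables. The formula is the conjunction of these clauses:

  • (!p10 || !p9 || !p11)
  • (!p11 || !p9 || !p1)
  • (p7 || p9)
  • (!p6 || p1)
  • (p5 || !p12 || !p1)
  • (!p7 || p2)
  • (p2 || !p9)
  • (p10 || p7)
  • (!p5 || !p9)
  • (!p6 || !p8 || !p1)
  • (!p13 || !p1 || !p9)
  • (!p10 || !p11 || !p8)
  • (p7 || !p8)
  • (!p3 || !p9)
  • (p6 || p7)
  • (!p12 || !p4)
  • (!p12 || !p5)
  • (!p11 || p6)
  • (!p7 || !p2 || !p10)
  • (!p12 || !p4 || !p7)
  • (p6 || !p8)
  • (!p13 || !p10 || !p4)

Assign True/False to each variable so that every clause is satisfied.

p1=1  p2=1  p3=1  p4=0  p5=1  p6=0  p7=1  p8=0  p9=0  p10=0  p11=0  p12=0  p13=0

Pure literal: p4 appears only negated; assign p4 = False.
Pure literal: p8 appears only negated; assign p8 = False.
Try p1 = True.
Set p2 = True and propagate.
Branch on p3: take p3 = True.
  then p9 is forced to False.
  then p7 is forced to True.
  then p10 is forced to False.
The remaining clauses are satisfied by p5 = True, p6 = False, p11 = False, p12 = False, p13 = False.
Every clause has at least one true literal under this assignment.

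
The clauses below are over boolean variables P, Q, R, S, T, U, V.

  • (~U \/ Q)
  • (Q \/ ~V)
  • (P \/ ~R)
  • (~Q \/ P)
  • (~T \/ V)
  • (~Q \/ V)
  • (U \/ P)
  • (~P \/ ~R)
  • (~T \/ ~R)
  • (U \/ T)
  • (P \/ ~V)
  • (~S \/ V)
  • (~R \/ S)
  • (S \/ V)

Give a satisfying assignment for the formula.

P=1, Q=1, R=0, S=0, T=1, U=1, V=1

Pure literal: R appears only negated; assign R = False.
Set P = True and propagate.
Try Q = True.
  then V is forced to True.
Set T = True and propagate.
S, U are now unconstrained; take S = False, U = True.
Every clause has at least one true literal under this assignment.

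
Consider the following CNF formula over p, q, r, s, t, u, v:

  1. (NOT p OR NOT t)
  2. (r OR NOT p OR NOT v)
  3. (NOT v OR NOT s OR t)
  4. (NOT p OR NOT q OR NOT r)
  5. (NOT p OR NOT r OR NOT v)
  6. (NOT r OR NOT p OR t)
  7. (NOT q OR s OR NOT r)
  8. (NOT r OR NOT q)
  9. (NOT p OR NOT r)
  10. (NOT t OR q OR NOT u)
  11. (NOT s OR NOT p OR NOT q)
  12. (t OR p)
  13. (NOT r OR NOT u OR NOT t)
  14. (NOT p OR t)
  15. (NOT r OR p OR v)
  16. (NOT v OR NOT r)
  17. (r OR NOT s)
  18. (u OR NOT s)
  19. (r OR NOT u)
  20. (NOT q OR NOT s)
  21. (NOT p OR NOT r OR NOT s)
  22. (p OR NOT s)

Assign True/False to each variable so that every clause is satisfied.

Set p = False and propagate.
  then t is forced to True.
  then s is forced to False.
Try q = False.
  then u is forced to False.
Try r = False.
v is now unconstrained; take v = False.
Check each clause:
  1. (NOT t OR NOT p) — NOT p is true.
  2. (NOT v OR NOT p OR r) — NOT v is true.
  3. (NOT v OR NOT s OR t) — NOT v is true.
  4. (NOT r OR NOT p OR NOT q) — NOT r is true.
  5. (NOT v OR NOT p OR NOT r) — NOT v is true.
  6. (NOT r OR NOT p OR t) — t is true.
  7. (NOT q OR NOT r OR s) — NOT r is true.
  8. (NOT r OR NOT q) — NOT r is true.
  9. (NOT p OR NOT r) — NOT r is true.
  10. (NOT t OR q OR NOT u) — NOT u is true.
  11. (NOT s OR NOT p OR NOT q) — NOT s is true.
  12. (p OR t) — t is true.
  13. (NOT t OR NOT u OR NOT r) — NOT u is true.
  14. (t OR NOT p) — t is true.
  15. (NOT r OR p OR v) — NOT r is true.
  16. (NOT v OR NOT r) — NOT v is true.
  17. (NOT s OR r) — NOT s is true.
  18. (u OR NOT s) — NOT s is true.
  19. (NOT u OR r) — NOT u is true.
  20. (NOT q OR NOT s) — NOT s is true.
  21. (NOT s OR NOT r OR NOT p) — NOT s is true.
  22. (NOT s OR p) — NOT s is true.

p=False, q=False, r=False, s=False, t=True, u=False, v=False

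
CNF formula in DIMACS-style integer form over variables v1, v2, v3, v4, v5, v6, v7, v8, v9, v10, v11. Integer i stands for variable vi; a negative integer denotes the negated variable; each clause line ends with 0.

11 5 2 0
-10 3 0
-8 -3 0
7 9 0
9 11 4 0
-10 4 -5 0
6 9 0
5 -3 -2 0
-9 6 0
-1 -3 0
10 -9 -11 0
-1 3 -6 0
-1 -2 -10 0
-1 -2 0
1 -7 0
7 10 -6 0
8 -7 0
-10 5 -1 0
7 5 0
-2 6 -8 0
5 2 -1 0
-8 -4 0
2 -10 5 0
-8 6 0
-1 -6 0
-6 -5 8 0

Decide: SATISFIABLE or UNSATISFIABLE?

UNSATISFIABLE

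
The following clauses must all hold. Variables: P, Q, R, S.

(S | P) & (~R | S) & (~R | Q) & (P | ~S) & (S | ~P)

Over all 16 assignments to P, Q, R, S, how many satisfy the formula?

The models are:
  P=1 Q=0 R=0 S=1
  P=1 Q=1 R=0 S=1
  P=1 Q=1 R=1 S=1
That's 3 in total.

3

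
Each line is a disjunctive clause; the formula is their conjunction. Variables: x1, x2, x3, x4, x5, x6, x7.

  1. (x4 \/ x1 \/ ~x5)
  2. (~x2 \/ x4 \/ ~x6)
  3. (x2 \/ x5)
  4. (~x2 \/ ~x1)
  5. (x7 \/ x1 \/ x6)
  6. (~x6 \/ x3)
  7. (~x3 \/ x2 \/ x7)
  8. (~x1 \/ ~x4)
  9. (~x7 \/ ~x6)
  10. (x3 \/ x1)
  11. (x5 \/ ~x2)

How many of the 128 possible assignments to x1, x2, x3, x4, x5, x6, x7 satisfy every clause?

The models are:
  x1=0 x2=0 x3=1 x4=1 x5=1 x6=0 x7=1
  x1=0 x2=1 x3=1 x4=1 x5=1 x6=0 x7=1
  x1=0 x2=1 x3=1 x4=1 x5=1 x6=1 x7=0
  x1=1 x2=0 x3=0 x4=0 x5=1 x6=0 x7=0
  x1=1 x2=0 x3=0 x4=0 x5=1 x6=0 x7=1
  x1=1 x2=0 x3=1 x4=0 x5=1 x6=0 x7=1
That's 6 in total.

6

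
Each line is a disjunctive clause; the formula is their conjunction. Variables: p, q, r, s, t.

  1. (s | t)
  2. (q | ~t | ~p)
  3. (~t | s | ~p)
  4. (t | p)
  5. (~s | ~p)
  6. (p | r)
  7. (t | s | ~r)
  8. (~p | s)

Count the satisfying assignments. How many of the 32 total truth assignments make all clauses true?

The models are:
  p=0 q=0 r=1 s=0 t=1
  p=0 q=0 r=1 s=1 t=1
  p=0 q=1 r=1 s=0 t=1
  p=0 q=1 r=1 s=1 t=1
Count: 4.

4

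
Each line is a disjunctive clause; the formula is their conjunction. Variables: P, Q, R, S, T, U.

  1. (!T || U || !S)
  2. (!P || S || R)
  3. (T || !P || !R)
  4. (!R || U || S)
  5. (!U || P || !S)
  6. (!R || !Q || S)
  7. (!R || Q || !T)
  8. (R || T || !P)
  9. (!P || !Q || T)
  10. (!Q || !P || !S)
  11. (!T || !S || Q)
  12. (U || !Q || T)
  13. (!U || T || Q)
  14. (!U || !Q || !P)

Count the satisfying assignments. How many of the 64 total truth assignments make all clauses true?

8

Satisfying assignments:
  P=F Q=F R=F S=F T=F U=F
  P=F Q=F R=F S=F T=T U=F
  P=F Q=F R=F S=F T=T U=T
  P=F Q=F R=F S=T T=F U=F
  P=F Q=F R=T S=T T=F U=F
  P=F Q=T R=F S=F T=F U=T
  P=F Q=T R=F S=F T=T U=F
  P=F Q=T R=F S=F T=T U=T
That's 8 in total.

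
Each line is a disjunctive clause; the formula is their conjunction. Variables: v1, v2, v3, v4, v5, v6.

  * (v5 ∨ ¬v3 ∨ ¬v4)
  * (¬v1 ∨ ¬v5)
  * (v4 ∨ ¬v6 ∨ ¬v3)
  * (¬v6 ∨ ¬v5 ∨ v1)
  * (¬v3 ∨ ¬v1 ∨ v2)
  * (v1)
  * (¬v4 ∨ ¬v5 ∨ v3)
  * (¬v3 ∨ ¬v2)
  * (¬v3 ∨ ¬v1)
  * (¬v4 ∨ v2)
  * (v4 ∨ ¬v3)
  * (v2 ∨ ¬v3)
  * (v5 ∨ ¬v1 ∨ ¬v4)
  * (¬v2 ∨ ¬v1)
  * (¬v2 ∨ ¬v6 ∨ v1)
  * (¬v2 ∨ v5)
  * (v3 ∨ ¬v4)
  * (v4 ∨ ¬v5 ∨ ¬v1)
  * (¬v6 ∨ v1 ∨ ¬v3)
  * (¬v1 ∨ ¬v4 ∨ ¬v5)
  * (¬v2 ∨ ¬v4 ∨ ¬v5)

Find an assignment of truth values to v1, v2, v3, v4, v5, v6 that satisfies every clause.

v1=True  v2=False  v3=False  v4=False  v5=False  v6=True

Check each clause:
  1. (v5 ∨ ¬v4 ∨ ¬v3) — ¬v3 is true.
  2. (¬v5 ∨ ¬v1) — ¬v5 is true.
  3. (v4 ∨ ¬v6 ∨ ¬v3) — ¬v3 is true.
  4. (v1 ∨ ¬v6 ∨ ¬v5) — v1 is true.
  5. (¬v1 ∨ ¬v3 ∨ v2) — ¬v3 is true.
  6. (v1) — v1 is true.
  7. (¬v4 ∨ v3 ∨ ¬v5) — ¬v4 is true.
  8. (¬v3 ∨ ¬v2) — ¬v3 is true.
  9. (¬v3 ∨ ¬v1) — ¬v3 is true.
  10. (v2 ∨ ¬v4) — ¬v4 is true.
  11. (¬v3 ∨ v4) — ¬v3 is true.
  12. (v2 ∨ ¬v3) — ¬v3 is true.
  13. (v5 ∨ ¬v4 ∨ ¬v1) — ¬v4 is true.
  14. (¬v1 ∨ ¬v2) — ¬v2 is true.
  15. (¬v6 ∨ ¬v2 ∨ v1) — v1 is true.
  16. (v5 ∨ ¬v2) — ¬v2 is true.
  17. (v3 ∨ ¬v4) — ¬v4 is true.
  18. (¬v1 ∨ ¬v5 ∨ v4) — ¬v5 is true.
  19. (¬v6 ∨ v1 ∨ ¬v3) — v1 is true.
  20. (¬v1 ∨ ¬v5 ∨ ¬v4) — ¬v5 is true.
  21. (¬v4 ∨ ¬v2 ∨ ¬v5) — ¬v5 is true.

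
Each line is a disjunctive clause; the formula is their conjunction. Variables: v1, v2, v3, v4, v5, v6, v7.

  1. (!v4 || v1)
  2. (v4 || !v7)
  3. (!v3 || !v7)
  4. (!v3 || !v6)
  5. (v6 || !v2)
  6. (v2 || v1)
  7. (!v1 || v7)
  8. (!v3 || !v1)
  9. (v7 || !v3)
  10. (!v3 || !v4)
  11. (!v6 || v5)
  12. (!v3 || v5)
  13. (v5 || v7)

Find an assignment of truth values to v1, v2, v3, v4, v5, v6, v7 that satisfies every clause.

Pure literal: v3 appears only negated; assign v3 = False.
Set v1 = True and propagate.
  then v7 is forced to True.
  then v4 is forced to True.
For the remaining variables, v2 = False, v5 = False, v6 = False works.

v1 = T, v2 = F, v3 = F, v4 = T, v5 = F, v6 = F, v7 = T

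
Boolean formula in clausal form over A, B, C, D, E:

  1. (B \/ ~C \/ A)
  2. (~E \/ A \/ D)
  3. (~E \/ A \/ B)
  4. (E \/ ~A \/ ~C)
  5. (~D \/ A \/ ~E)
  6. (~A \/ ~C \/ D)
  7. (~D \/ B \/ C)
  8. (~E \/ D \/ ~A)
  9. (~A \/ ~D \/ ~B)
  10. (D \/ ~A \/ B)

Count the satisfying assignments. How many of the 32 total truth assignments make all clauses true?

7

Case analysis on A and D:
  A=T, D=T: remaining (B,C,E) ∈ {(F,T,T)} — 1.
  A=T, D=F: remaining (B,C,E) ∈ {(T,F,F)} — 1.
  A=F, D=T: remaining (B,C,E) ∈ {(T,F,F); (T,T,F)} — 2.
  A=F, D=F: remaining (B,C,E) ∈ {(F,F,F); (T,F,F); (T,T,F)} — 3.
Total: 1 + 1 + 2 + 3 = 7.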